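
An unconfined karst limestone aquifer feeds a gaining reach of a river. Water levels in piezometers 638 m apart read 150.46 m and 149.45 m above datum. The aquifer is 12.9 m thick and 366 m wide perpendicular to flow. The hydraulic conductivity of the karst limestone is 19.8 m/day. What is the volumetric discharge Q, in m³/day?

Cross-sectional area A = 366 × 12.9 = 4721 m².
Hydraulic gradient i = (150.46 − 149.45) / 638 = 1.01 / 638 = 0.001583.
Darcy's law: Q = K · A · i = 19.80 × 4721 × 0.001583 = 148.0 m³/day.

148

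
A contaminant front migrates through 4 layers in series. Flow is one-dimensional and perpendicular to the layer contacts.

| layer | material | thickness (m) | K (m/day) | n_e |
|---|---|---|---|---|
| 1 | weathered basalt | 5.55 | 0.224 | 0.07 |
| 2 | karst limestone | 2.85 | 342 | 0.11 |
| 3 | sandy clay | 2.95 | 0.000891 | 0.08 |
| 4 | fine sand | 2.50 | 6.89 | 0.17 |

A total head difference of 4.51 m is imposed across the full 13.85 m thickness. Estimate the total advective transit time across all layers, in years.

2.76

With flow normal to the layers, continuity requires the same specific discharge q through every layer.
Σ(b_i/K_i) = 5.55/0.224 + 2.85/342 + 2.95/0.000891 + 2.50/6.89 = 3336 d.
q = Δh / Σ(b_i/K_i) = 4.51 / 3336 = 0.001352 m/day.
In each layer the seepage velocity is v_i = q/n_i, so the layer transit time is t_i = b_i·n_i / q:
  layer 1 (weathered basalt): t_1 = 5.55 × 0.07 / 0.001352 = 287.4 d
  layer 2 (karst limestone): t_2 = 2.85 × 0.11 / 0.001352 = 231.9 d
  layer 3 (sandy clay): t_3 = 2.95 × 0.08 / 0.001352 = 174.6 d
  layer 4 (fine sand): t_4 = 2.50 × 0.17 / 0.001352 = 314.4 d
Total t = Σ t_i = 1008 days = 2.760 years.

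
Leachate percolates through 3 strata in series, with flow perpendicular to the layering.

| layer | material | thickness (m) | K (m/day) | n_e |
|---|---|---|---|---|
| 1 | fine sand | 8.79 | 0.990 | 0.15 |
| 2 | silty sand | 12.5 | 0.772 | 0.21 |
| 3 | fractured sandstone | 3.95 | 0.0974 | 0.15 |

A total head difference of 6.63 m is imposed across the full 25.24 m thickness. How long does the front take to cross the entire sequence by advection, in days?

44.9

With flow normal to the layers, continuity requires the same specific discharge q through every layer.
Σ(b_i/K_i) = 8.79/0.990 + 12.5/0.772 + 3.95/0.0974 = 65.62 d.
q = Δh / Σ(b_i/K_i) = 6.63 / 65.62 = 0.1010 m/day.
In each layer the seepage velocity is v_i = q/n_i, so the layer transit time is t_i = b_i·n_i / q:
  layer 1 (fine sand): t_1 = 8.79 × 0.15 / 0.1010 = 13.05 d
  layer 2 (silty sand): t_2 = 12.5 × 0.21 / 0.1010 = 25.98 d
  layer 3 (fractured sandstone): t_3 = 3.95 × 0.15 / 0.1010 = 5.865 d
Total t = Σ t_i = 44.90 days.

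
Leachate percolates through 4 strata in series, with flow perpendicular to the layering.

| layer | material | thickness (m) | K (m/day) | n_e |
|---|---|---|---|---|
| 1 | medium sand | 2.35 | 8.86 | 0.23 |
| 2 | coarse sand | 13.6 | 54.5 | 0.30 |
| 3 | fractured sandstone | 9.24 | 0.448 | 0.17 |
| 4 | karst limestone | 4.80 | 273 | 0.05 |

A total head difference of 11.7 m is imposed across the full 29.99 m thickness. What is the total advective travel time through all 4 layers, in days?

11.6

With flow normal to the layers, continuity requires the same specific discharge q through every layer.
Σ(b_i/K_i) = 2.35/8.86 + 13.6/54.5 + 9.24/0.448 + 4.80/273 = 21.16 d.
q = Δh / Σ(b_i/K_i) = 11.7 / 21.16 = 0.5530 m/day.
In each layer the seepage velocity is v_i = q/n_i, so the layer transit time is t_i = b_i·n_i / q:
  layer 1 (medium sand): t_1 = 2.35 × 0.23 / 0.5530 = 0.9774 d
  layer 2 (coarse sand): t_2 = 13.6 × 0.30 / 0.5530 = 7.378 d
  layer 3 (fractured sandstone): t_3 = 9.24 × 0.17 / 0.5530 = 2.841 d
  layer 4 (karst limestone): t_4 = 4.80 × 0.05 / 0.5530 = 0.4340 d
Total t = Σ t_i = 11.63 days.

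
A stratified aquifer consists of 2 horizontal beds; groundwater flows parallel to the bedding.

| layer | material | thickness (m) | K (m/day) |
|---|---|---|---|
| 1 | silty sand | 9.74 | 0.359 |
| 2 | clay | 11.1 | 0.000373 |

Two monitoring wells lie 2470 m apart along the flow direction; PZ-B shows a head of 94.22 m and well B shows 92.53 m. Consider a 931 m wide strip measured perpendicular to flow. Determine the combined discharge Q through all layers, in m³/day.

Flow is parallel to layering, so each bed carries its own Darcy discharge and the transmissivities add.
Σ(K_i·b_i) = 0.359×9.74 + 0.000373×11.1 = 3.501 m²/day.
Hydraulic gradient i = (94.22 − 92.53) / 2470 = 1.69 / 2470 = 0.0006842.
Q = Σ(K_i·b_i) · W · i = 3.501 × 931 × 0.0006842 = 2.230 m³/day.

2.23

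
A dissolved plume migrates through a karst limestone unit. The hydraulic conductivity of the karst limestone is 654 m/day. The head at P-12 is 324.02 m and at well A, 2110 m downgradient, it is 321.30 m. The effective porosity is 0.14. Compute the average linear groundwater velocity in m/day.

Hydraulic gradient i = (324.02 − 321.30) / 2110 = 2.72 / 2110 = 0.001289.
Darcy flux q = K · i = 654.0 × 0.001289 = 0.8431 m/day.
Seepage velocity v = q / n_e = 0.8431 / 0.14 = 6.022 m/day.

6.02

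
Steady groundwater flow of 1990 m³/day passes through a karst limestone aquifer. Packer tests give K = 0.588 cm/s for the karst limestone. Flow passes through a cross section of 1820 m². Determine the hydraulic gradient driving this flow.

Convert K: 0.588 cm/s × 864 = 508.0 m/day.
From Q = K·A·i, i = Q / (K·A) = 1990 / (508.0 × 1820) = 0.002152.

0.00215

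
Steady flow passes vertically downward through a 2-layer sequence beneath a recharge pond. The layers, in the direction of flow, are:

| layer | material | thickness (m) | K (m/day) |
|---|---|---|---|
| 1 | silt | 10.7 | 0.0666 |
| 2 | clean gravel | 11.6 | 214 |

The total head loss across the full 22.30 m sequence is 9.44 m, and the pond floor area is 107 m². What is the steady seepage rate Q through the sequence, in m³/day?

6.28

Flow is perpendicular to layering, so the layers act in series and the equivalent K is the thickness-weighted harmonic mean.
Total thickness L = 10.7 + 11.6 = 22.30 m.
Σ(b_i/K_i) = 10.7/0.0666 + 11.6/214 = 160.7 d.
K_eq = L / Σ(b_i/K_i) = 22.30 / 160.7 = 0.1388 m/day.
Q = K_eq · A · (Δh/L) = 0.1388 × 107 × (9.44/22.30) = 6.285 m³/day.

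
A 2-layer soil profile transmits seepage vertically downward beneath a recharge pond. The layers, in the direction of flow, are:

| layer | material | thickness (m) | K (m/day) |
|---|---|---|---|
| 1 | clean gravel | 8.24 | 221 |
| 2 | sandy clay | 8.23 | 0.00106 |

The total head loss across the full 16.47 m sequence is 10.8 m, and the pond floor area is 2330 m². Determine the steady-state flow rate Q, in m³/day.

3.24

Flow is perpendicular to layering, so the layers act in series and the equivalent K is the thickness-weighted harmonic mean.
Total thickness L = 8.24 + 8.23 = 16.47 m.
Σ(b_i/K_i) = 8.24/221 + 8.23/0.00106 = 7764 d.
K_eq = L / Σ(b_i/K_i) = 16.47 / 7764 = 0.002121 m/day.
Q = K_eq · A · (Δh/L) = 0.002121 × 2330 × (10.8/16.47) = 3.241 m³/day.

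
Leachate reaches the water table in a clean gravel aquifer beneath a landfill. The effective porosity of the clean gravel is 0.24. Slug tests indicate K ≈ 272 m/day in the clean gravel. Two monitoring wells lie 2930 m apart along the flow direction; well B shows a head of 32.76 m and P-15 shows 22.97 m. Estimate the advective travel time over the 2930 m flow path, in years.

2.12

Hydraulic gradient i = (32.76 − 22.97) / 2930 = 9.79 / 2930 = 0.003341.
Darcy flux q = K · i = 272.0 × 0.003341 = 0.9088 m/day.
Seepage velocity v = q / n_e = 0.9088 / 0.24 = 3.787 m/day.
Travel time t = L / v = 2930 / 3.787 = 773.7 days = 2.118 years.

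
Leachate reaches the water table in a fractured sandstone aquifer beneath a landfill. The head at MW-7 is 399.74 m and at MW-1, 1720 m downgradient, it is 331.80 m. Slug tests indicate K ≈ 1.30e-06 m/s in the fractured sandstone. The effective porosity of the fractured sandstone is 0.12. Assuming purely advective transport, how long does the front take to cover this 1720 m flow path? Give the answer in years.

Convert K: 1.30e-06 m/s × 86400 = 0.1123 m/day.
Hydraulic gradient i = (399.74 − 331.80) / 1720 = 67.94 / 1720 = 0.03950.
Darcy flux q = K · i = 0.1123 × 0.03950 = 0.004437 m/day.
Seepage velocity v = q / n_e = 0.004437 / 0.12 = 0.03697 m/day.
Travel time t = L / v = 1720 / 0.03697 = 46522 days = 127.4 years.

127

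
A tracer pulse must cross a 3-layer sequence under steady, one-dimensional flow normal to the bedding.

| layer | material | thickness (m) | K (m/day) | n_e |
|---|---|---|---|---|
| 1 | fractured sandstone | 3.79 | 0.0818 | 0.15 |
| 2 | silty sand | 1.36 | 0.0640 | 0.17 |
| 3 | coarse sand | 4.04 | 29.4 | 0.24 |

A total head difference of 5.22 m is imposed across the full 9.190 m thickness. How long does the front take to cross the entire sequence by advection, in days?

With flow normal to the layers, continuity requires the same specific discharge q through every layer.
Σ(b_i/K_i) = 3.79/0.0818 + 1.36/0.0640 + 4.04/29.4 = 67.72 d.
q = Δh / Σ(b_i/K_i) = 5.22 / 67.72 = 0.07708 m/day.
In each layer the seepage velocity is v_i = q/n_i, so the layer transit time is t_i = b_i·n_i / q:
  layer 1 (fractured sandstone): t_1 = 3.79 × 0.15 / 0.07708 = 7.375 d
  layer 2 (silty sand): t_2 = 1.36 × 0.17 / 0.07708 = 2.999 d
  layer 3 (coarse sand): t_3 = 4.04 × 0.24 / 0.07708 = 12.58 d
Total t = Σ t_i = 22.95 days.

23.0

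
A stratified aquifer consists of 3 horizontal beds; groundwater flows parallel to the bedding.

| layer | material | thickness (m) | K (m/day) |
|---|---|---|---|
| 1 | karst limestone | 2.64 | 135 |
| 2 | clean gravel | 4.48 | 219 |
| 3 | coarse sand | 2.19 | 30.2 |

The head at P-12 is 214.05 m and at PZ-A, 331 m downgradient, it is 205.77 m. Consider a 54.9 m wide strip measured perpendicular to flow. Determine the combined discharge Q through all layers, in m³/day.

1930

Flow is parallel to layering, so each bed carries its own Darcy discharge and the transmissivities add.
Σ(K_i·b_i) = 135×2.64 + 219×4.48 + 30.2×2.19 = 1404 m²/day.
Hydraulic gradient i = (214.05 − 205.77) / 331 = 8.28 / 331 = 0.02502.
Q = Σ(K_i·b_i) · W · i = 1404 × 54.9 × 0.02502 = 1928 m³/day.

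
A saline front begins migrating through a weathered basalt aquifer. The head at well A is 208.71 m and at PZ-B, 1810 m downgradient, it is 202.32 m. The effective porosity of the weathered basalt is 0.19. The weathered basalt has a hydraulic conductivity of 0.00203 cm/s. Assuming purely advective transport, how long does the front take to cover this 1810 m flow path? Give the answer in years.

Convert K: 0.00203 cm/s × 864 = 1.754 m/day.
Hydraulic gradient i = (208.71 − 202.32) / 1810 = 6.39 / 1810 = 0.003530.
Darcy flux q = K · i = 1.754 × 0.003530 = 0.006192 m/day.
Seepage velocity v = q / n_e = 0.006192 / 0.19 = 0.03259 m/day.
Travel time t = L / v = 1810 / 0.03259 = 55539 days = 152.1 years.

152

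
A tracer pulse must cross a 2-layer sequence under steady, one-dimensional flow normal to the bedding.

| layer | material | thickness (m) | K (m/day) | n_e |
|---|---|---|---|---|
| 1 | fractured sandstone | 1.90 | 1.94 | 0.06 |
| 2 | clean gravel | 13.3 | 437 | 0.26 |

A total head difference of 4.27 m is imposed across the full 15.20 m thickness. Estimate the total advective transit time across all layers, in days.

0.845

With flow normal to the layers, continuity requires the same specific discharge q through every layer.
Σ(b_i/K_i) = 1.90/1.94 + 13.3/437 = 1.010 d.
q = Δh / Σ(b_i/K_i) = 4.27 / 1.010 = 4.228 m/day.
In each layer the seepage velocity is v_i = q/n_i, so the layer transit time is t_i = b_i·n_i / q:
  layer 1 (fractured sandstone): t_1 = 1.90 × 0.06 / 4.228 = 0.02696 d
  layer 2 (clean gravel): t_2 = 13.3 × 0.26 / 4.228 = 0.8178 d
Total t = Σ t_i = 0.8447 days.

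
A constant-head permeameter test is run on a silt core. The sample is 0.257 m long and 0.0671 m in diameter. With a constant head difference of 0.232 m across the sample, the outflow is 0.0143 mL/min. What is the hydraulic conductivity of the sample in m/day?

Cross-sectional area A = π·(d/2)² = π × (0.0671/2)² = 0.003536 m².
Convert discharge: 0.0143 mL/min = 2.383e-10 m³/s.
Darcy's law rearranged: K = Q·L / (A·Δh) = 2.383e-10 × 0.257 / (0.003536 × 0.232) = 7.466e-08 m/s = 0.006451 m/day.

0.00645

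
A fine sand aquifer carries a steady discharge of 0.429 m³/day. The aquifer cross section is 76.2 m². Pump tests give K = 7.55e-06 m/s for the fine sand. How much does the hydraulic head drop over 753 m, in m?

6.50

Convert K: 7.55e-06 m/s × 86400 = 0.6523 m/day.
From Q = K·A·i, i = Q / (K·A) = 0.429 / (0.6523 × 76.20) = 0.008631.
Head loss Δh = i · L = 0.008631 × 753 = 6.499 m.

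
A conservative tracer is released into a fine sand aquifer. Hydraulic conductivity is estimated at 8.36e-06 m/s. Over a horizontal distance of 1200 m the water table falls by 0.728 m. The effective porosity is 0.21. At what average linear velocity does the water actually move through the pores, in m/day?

0.00209

Convert K: 8.36e-06 m/s × 86400 = 0.7223 m/day.
Hydraulic gradient i = Δh / L = 0.728 / 1200 = 0.0006067.
Darcy flux q = K · i = 0.7223 × 0.0006067 = 0.0004382 m/day.
Seepage velocity v = q / n_e = 0.0004382 / 0.21 = 0.002087 m/day.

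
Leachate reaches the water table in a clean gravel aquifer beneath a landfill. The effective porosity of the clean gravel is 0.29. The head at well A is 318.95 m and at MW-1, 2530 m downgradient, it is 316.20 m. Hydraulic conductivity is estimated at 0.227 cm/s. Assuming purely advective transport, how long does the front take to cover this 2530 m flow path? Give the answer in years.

9.42

Convert K: 0.227 cm/s × 864 = 196.1 m/day.
Hydraulic gradient i = (318.95 − 316.20) / 2530 = 2.75 / 2530 = 0.001087.
Darcy flux q = K · i = 196.1 × 0.001087 = 0.2132 m/day.
Seepage velocity v = q / n_e = 0.2132 / 0.29 = 0.7351 m/day.
Travel time t = L / v = 2530 / 0.7351 = 3442 days = 9.423 years.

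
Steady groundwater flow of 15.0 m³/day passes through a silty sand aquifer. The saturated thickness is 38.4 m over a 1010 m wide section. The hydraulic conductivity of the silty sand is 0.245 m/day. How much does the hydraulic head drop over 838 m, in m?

1.32

Cross-sectional area A = 1010 × 38.4 = 38784 m².
From Q = K·A·i, i = Q / (K·A) = 15.0 / (0.2450 × 38784) = 0.001579.
Head loss Δh = i · L = 0.001579 × 838 = 1.323 m.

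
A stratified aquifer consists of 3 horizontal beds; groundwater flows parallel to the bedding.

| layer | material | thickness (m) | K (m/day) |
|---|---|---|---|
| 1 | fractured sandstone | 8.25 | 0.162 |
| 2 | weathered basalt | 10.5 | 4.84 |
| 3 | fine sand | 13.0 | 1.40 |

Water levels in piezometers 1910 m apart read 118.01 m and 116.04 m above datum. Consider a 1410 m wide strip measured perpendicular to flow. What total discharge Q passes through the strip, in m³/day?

102

Flow is parallel to layering, so each bed carries its own Darcy discharge and the transmissivities add.
Σ(K_i·b_i) = 0.162×8.25 + 4.84×10.5 + 1.40×13.0 = 70.36 m²/day.
Hydraulic gradient i = (118.01 − 116.04) / 1910 = 1.97 / 1910 = 0.001031.
Q = Σ(K_i·b_i) · W · i = 70.36 × 1410 × 0.001031 = 102.3 m³/day.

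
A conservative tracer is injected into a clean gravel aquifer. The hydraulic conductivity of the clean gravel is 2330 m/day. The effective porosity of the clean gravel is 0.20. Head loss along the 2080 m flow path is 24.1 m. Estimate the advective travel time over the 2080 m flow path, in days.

15.4

Hydraulic gradient i = Δh / L = 24.1 / 2080 = 0.01159.
Darcy flux q = K · i = 2330 × 0.01159 = 27.00 m/day.
Seepage velocity v = q / n_e = 27.00 / 0.20 = 135.0 m/day.
Travel time t = L / v = 2080 / 135.0 = 15.41 days.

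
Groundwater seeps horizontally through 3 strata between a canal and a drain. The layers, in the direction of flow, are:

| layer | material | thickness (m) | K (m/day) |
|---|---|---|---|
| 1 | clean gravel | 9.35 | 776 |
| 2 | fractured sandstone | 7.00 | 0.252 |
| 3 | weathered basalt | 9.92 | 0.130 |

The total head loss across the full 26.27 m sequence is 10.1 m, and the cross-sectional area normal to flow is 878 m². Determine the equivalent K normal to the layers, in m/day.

Flow is perpendicular to layering, so the layers act in series and the equivalent K is the thickness-weighted harmonic mean.
Total thickness L = 9.35 + 7.00 + 9.92 = 26.27 m.
Σ(b_i/K_i) = 9.35/776 + 7.00/0.252 + 9.92/0.130 = 104.1 d.
K_eq = L / Σ(b_i/K_i) = 26.27 / 104.1 = 0.2524 m/day.

0.252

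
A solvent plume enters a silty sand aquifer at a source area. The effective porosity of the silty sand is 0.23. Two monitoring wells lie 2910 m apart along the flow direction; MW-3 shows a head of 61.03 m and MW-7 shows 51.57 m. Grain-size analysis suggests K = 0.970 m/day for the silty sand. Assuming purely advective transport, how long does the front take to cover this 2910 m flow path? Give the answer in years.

Hydraulic gradient i = (61.03 − 51.57) / 2910 = 9.46 / 2910 = 0.003251.
Darcy flux q = K · i = 0.9700 × 0.003251 = 0.003153 m/day.
Seepage velocity v = q / n_e = 0.003153 / 0.23 = 0.01371 m/day.
Travel time t = L / v = 2910 / 0.01371 = 2.123e+05 days = 581.1 years.

581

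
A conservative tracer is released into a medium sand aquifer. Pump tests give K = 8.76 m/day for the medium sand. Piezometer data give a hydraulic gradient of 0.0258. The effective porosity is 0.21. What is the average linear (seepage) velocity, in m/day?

1.08

Hydraulic gradient i = 0.0258.
Darcy flux q = K · i = 8.760 × 0.02580 = 0.2260 m/day.
Seepage velocity v = q / n_e = 0.2260 / 0.21 = 1.076 m/day.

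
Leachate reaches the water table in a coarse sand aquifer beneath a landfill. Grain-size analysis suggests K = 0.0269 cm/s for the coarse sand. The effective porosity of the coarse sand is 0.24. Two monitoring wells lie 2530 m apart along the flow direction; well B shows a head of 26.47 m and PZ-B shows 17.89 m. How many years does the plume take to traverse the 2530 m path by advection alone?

21.1

Convert K: 0.0269 cm/s × 864 = 23.24 m/day.
Hydraulic gradient i = (26.47 − 17.89) / 2530 = 8.58 / 2530 = 0.003391.
Darcy flux q = K · i = 23.24 × 0.003391 = 0.07882 m/day.
Seepage velocity v = q / n_e = 0.07882 / 0.24 = 0.3284 m/day.
Travel time t = L / v = 2530 / 0.3284 = 7704 days = 21.09 years.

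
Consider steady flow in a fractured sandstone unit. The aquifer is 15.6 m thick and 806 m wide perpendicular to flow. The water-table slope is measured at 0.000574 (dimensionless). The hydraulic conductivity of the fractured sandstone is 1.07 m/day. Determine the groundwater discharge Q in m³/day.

Cross-sectional area A = 806 × 15.6 = 12574 m².
Hydraulic gradient i = 0.000574.
Darcy's law: Q = K · A · i = 1.070 × 12574 × 0.0005740 = 7.722 m³/day.

7.72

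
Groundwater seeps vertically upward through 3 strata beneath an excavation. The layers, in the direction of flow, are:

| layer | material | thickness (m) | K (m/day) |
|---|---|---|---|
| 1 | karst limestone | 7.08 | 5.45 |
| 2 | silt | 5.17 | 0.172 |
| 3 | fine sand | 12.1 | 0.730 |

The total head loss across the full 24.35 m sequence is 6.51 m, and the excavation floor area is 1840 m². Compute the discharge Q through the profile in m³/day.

Flow is perpendicular to layering, so the layers act in series and the equivalent K is the thickness-weighted harmonic mean.
Total thickness L = 7.08 + 5.17 + 12.1 = 24.35 m.
Σ(b_i/K_i) = 7.08/5.45 + 5.17/0.172 + 12.1/0.730 = 47.93 d.
K_eq = L / Σ(b_i/K_i) = 24.35 / 47.93 = 0.5080 m/day.
Q = K_eq · A · (Δh/L) = 0.5080 × 1840 × (6.51/24.35) = 249.9 m³/day.

250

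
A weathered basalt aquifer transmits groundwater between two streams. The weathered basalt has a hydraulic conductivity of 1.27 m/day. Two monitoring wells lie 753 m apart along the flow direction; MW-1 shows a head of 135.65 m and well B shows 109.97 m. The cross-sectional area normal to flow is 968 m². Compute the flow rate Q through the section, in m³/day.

Hydraulic gradient i = (135.65 − 109.97) / 753 = 25.68 / 753 = 0.03410.
Darcy's law: Q = K · A · i = 1.270 × 968.0 × 0.03410 = 41.93 m³/day.

41.9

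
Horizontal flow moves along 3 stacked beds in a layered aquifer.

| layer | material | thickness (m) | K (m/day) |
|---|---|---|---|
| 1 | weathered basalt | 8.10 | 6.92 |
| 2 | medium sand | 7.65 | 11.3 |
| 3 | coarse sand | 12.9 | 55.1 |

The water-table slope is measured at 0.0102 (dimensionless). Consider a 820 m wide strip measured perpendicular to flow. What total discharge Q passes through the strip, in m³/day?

Flow is parallel to layering, so each bed carries its own Darcy discharge and the transmissivities add.
Σ(K_i·b_i) = 6.92×8.10 + 11.3×7.65 + 55.1×12.9 = 853.3 m²/day.
Hydraulic gradient i = 0.0102.
Q = Σ(K_i·b_i) · W · i = 853.3 × 820 × 0.01020 = 7137 m³/day.

7140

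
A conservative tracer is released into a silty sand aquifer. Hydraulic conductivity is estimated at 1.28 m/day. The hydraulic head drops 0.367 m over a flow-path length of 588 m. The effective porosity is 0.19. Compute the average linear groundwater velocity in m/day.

0.00420

Hydraulic gradient i = Δh / L = 0.367 / 588 = 0.0006241.
Darcy flux q = K · i = 1.280 × 0.0006241 = 0.0007989 m/day.
Seepage velocity v = q / n_e = 0.0007989 / 0.19 = 0.004205 m/day.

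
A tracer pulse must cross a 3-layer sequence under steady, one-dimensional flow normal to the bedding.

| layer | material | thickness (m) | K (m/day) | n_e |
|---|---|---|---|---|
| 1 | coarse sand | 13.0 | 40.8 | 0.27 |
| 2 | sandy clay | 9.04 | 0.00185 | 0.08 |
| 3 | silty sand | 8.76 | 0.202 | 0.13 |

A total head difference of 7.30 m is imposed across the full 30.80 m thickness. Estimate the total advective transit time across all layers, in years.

9.93

With flow normal to the layers, continuity requires the same specific discharge q through every layer.
Σ(b_i/K_i) = 13.0/40.8 + 9.04/0.00185 + 8.76/0.202 = 4930 d.
q = Δh / Σ(b_i/K_i) = 7.30 / 4930 = 0.001481 m/day.
In each layer the seepage velocity is v_i = q/n_i, so the layer transit time is t_i = b_i·n_i / q:
  layer 1 (coarse sand): t_1 = 13.0 × 0.27 / 0.001481 = 2371 d
  layer 2 (sandy clay): t_2 = 9.04 × 0.08 / 0.001481 = 488.4 d
  layer 3 (silty sand): t_3 = 8.76 × 0.13 / 0.001481 = 769.1 d
Total t = Σ t_i = 3628 days = 9.933 years.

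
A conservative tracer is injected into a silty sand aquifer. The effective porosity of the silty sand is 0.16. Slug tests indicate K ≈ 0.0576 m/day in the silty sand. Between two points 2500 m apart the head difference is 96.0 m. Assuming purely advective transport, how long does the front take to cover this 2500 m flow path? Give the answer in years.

Hydraulic gradient i = Δh / L = 96.0 / 2500 = 0.03840.
Darcy flux q = K · i = 0.05760 × 0.03840 = 0.002212 m/day.
Seepage velocity v = q / n_e = 0.002212 / 0.16 = 0.01382 m/day.
Travel time t = L / v = 2500 / 0.01382 = 1.808e+05 days = 495.1 years.

495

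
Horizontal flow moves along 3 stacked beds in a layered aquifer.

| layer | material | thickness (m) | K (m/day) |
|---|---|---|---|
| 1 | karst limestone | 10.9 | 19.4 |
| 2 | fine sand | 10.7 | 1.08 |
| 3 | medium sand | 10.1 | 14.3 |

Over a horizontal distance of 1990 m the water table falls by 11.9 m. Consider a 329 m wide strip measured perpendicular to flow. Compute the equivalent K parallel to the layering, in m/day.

Flow is parallel to layering, so each bed carries its own Darcy discharge and the transmissivities add.
Σ(K_i·b_i) = 19.4×10.9 + 1.08×10.7 + 14.3×10.1 = 367.4 m²/day.
Total thickness b = 31.70 m, so K_eq = Σ(K_i·b_i)/b = 11.59 m/day.

11.6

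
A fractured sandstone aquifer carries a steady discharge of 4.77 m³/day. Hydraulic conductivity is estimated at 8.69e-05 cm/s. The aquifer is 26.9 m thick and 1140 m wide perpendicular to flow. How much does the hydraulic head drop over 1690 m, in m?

Convert K: 8.69e-05 cm/s × 864 = 0.07508 m/day.
Cross-sectional area A = 1140 × 26.9 = 30666 m².
From Q = K·A·i, i = Q / (K·A) = 4.77 / (0.07508 × 30666) = 0.002072.
Head loss Δh = i · L = 0.002072 × 1690 = 3.501 m.

3.50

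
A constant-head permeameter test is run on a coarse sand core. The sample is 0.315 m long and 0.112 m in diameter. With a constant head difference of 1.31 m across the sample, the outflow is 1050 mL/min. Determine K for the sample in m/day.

Cross-sectional area A = π·(d/2)² = π × (0.112/2)² = 0.009852 m².
Convert discharge: 1050 mL/min = 1.750e-05 m³/s.
Darcy's law rearranged: K = Q·L / (A·Δh) = 1.750e-05 × 0.315 / (0.009852 × 1.31) = 0.0004271 m/s = 36.90 m/day.

36.9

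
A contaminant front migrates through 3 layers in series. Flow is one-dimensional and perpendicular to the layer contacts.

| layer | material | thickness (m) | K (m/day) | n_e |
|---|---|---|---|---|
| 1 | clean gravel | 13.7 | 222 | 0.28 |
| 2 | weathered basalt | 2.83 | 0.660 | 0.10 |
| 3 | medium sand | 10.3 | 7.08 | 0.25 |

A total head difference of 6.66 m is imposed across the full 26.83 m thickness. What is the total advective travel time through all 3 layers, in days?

5.83

With flow normal to the layers, continuity requires the same specific discharge q through every layer.
Σ(b_i/K_i) = 13.7/222 + 2.83/0.660 + 10.3/7.08 = 5.804 d.
q = Δh / Σ(b_i/K_i) = 6.66 / 5.804 = 1.147 m/day.
In each layer the seepage velocity is v_i = q/n_i, so the layer transit time is t_i = b_i·n_i / q:
  layer 1 (clean gravel): t_1 = 13.7 × 0.28 / 1.147 = 3.343 d
  layer 2 (weathered basalt): t_2 = 2.83 × 0.10 / 1.147 = 0.2466 d
  layer 3 (medium sand): t_3 = 10.3 × 0.25 / 1.147 = 2.244 d
Total t = Σ t_i = 5.834 days.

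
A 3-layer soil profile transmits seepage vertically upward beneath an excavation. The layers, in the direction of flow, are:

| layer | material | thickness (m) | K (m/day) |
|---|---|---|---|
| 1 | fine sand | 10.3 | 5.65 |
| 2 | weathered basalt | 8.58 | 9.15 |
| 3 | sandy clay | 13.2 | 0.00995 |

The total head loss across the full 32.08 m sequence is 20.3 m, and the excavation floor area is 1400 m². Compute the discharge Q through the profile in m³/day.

Flow is perpendicular to layering, so the layers act in series and the equivalent K is the thickness-weighted harmonic mean.
Total thickness L = 10.3 + 8.58 + 13.2 = 32.08 m.
Σ(b_i/K_i) = 10.3/5.65 + 8.58/9.15 + 13.2/0.00995 = 1329 d.
K_eq = L / Σ(b_i/K_i) = 32.08 / 1329 = 0.02413 m/day.
Q = K_eq · A · (Δh/L) = 0.02413 × 1400 × (20.3/32.08) = 21.38 m³/day.

21.4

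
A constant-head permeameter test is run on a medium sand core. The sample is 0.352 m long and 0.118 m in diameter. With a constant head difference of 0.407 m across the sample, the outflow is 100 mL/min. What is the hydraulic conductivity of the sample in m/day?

11.4

Cross-sectional area A = π·(d/2)² = π × (0.118/2)² = 0.01094 m².
Convert discharge: 100 mL/min = 1.667e-06 m³/s.
Darcy's law rearranged: K = Q·L / (A·Δh) = 1.667e-06 × 0.352 / (0.01094 × 0.407) = 0.0001318 m/s = 11.39 m/day.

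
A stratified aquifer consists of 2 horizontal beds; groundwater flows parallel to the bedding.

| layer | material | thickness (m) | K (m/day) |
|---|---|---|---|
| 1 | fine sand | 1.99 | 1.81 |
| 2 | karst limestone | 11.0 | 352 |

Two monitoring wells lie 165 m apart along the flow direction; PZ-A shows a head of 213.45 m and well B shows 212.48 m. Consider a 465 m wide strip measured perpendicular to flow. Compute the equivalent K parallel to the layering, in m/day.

298

Flow is parallel to layering, so each bed carries its own Darcy discharge and the transmissivities add.
Σ(K_i·b_i) = 1.81×1.99 + 352×11.0 = 3876 m²/day.
Total thickness b = 12.99 m, so K_eq = Σ(K_i·b_i)/b = 298.4 m/day.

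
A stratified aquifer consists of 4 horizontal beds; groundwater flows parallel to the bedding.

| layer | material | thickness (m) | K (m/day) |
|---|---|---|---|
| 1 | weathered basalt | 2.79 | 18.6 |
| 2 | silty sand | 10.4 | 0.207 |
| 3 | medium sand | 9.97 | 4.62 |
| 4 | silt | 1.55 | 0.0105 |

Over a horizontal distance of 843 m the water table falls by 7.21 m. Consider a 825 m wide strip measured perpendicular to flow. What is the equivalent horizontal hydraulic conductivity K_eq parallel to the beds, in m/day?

4.05

Flow is parallel to layering, so each bed carries its own Darcy discharge and the transmissivities add.
Σ(K_i·b_i) = 18.6×2.79 + 0.207×10.4 + 4.62×9.97 + 0.0105×1.55 = 100.1 m²/day.
Total thickness b = 24.71 m, so K_eq = Σ(K_i·b_i)/b = 4.052 m/day.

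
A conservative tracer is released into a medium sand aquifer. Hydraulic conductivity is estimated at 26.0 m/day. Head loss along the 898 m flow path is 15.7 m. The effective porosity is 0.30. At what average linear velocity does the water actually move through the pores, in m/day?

1.52

Hydraulic gradient i = Δh / L = 15.7 / 898 = 0.01748.
Darcy flux q = K · i = 26.00 × 0.01748 = 0.4546 m/day.
Seepage velocity v = q / n_e = 0.4546 / 0.30 = 1.515 m/day.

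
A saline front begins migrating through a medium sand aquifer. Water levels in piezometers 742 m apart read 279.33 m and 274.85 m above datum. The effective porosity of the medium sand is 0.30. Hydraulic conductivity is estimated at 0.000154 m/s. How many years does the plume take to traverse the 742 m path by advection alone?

Convert K: 0.000154 m/s × 86400 = 13.31 m/day.
Hydraulic gradient i = (279.33 − 274.85) / 742 = 4.48 / 742 = 0.006038.
Darcy flux q = K · i = 13.31 × 0.006038 = 0.08034 m/day.
Seepage velocity v = q / n_e = 0.08034 / 0.30 = 0.2678 m/day.
Travel time t = L / v = 742 / 0.2678 = 2771 days = 7.586 years.

7.59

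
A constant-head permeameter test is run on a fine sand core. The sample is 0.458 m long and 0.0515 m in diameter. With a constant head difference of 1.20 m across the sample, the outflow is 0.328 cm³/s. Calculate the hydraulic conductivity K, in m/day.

Cross-sectional area A = π·(d/2)² = π × (0.0515/2)² = 0.002083 m².
Convert discharge: 0.328 cm³/s = 3.280e-07 m³/s.
Darcy's law rearranged: K = Q·L / (A·Δh) = 3.280e-07 × 0.458 / (0.002083 × 1.20) = 6.010e-05 m/s = 5.192 m/day.

5.19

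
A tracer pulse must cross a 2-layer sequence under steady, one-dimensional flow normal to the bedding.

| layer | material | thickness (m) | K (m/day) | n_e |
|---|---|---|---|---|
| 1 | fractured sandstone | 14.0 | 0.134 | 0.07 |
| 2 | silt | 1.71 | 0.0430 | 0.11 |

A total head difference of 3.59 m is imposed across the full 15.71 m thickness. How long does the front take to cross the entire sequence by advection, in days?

46.9

With flow normal to the layers, continuity requires the same specific discharge q through every layer.
Σ(b_i/K_i) = 14.0/0.134 + 1.71/0.0430 = 144.2 d.
q = Δh / Σ(b_i/K_i) = 3.59 / 144.2 = 0.02489 m/day.
In each layer the seepage velocity is v_i = q/n_i, so the layer transit time is t_i = b_i·n_i / q:
  layer 1 (fractured sandstone): t_1 = 14.0 × 0.07 / 0.02489 = 39.38 d
  layer 2 (silt): t_2 = 1.71 × 0.11 / 0.02489 = 7.558 d
Total t = Σ t_i = 46.93 days.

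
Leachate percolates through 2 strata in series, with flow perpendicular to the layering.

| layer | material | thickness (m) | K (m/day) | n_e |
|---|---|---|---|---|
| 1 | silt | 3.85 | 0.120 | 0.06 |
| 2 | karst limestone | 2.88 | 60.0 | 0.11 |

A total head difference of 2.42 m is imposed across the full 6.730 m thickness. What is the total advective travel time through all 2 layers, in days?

7.27

With flow normal to the layers, continuity requires the same specific discharge q through every layer.
Σ(b_i/K_i) = 3.85/0.120 + 2.88/60.0 = 32.13 d.
q = Δh / Σ(b_i/K_i) = 2.42 / 32.13 = 0.07532 m/day.
In each layer the seepage velocity is v_i = q/n_i, so the layer transit time is t_i = b_i·n_i / q:
  layer 1 (silt): t_1 = 3.85 × 0.06 / 0.07532 = 3.067 d
  layer 2 (karst limestone): t_2 = 2.88 × 0.11 / 0.07532 = 4.206 d
Total t = Σ t_i = 7.273 days.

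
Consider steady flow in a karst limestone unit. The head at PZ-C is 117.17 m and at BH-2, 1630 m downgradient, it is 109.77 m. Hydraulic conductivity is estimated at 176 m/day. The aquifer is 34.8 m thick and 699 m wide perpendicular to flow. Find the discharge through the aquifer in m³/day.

19400

Cross-sectional area A = 699 × 34.8 = 24325 m².
Hydraulic gradient i = (117.17 − 109.77) / 1630 = 7.4 / 1630 = 0.004540.
Darcy's law: Q = K · A · i = 176.0 × 24325 × 0.004540 = 19436 m³/day.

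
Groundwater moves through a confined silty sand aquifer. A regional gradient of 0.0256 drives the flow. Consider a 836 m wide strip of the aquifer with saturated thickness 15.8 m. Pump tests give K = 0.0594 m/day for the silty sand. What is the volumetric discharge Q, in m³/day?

Cross-sectional area A = 836 × 15.8 = 13209 m².
Hydraulic gradient i = 0.0256.
Darcy's law: Q = K · A · i = 0.05940 × 13209 × 0.02560 = 20.09 m³/day.

20.1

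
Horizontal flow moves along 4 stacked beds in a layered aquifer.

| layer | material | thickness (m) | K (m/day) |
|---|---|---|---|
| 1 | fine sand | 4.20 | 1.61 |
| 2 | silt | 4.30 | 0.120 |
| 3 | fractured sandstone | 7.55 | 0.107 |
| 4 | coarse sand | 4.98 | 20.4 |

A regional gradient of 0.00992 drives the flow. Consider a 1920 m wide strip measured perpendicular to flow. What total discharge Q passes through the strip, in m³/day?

Flow is parallel to layering, so each bed carries its own Darcy discharge and the transmissivities add.
Σ(K_i·b_i) = 1.61×4.20 + 0.120×4.30 + 0.107×7.55 + 20.4×4.98 = 109.7 m²/day.
Hydraulic gradient i = 0.00992.
Q = Σ(K_i·b_i) · W · i = 109.7 × 1920 × 0.009920 = 2089 m³/day.

2090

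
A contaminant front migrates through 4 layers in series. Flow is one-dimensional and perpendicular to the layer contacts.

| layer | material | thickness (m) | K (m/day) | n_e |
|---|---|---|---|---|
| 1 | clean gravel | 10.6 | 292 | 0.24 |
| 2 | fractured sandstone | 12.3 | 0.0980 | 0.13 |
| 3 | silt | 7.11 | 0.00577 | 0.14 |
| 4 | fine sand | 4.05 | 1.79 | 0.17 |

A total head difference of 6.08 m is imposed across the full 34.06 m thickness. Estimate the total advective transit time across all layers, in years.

With flow normal to the layers, continuity requires the same specific discharge q through every layer.
Σ(b_i/K_i) = 10.6/292 + 12.3/0.0980 + 7.11/0.00577 + 4.05/1.79 = 1360 d.
q = Δh / Σ(b_i/K_i) = 6.08 / 1360 = 0.004470 m/day.
In each layer the seepage velocity is v_i = q/n_i, so the layer transit time is t_i = b_i·n_i / q:
  layer 1 (clean gravel): t_1 = 10.6 × 0.24 / 0.004470 = 569.1 d
  layer 2 (fractured sandstone): t_2 = 12.3 × 0.13 / 0.004470 = 357.7 d
  layer 3 (silt): t_3 = 7.11 × 0.14 / 0.004470 = 222.7 d
  layer 4 (fine sand): t_4 = 4.05 × 0.17 / 0.004470 = 154.0 d
Total t = Σ t_i = 1303 days = 3.569 years.

3.57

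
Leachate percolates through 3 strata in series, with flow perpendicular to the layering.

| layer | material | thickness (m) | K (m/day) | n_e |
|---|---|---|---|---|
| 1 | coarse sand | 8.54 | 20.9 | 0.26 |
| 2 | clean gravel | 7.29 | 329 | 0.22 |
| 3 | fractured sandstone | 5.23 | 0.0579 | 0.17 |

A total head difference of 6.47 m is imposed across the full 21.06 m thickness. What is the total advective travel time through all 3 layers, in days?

66.1

With flow normal to the layers, continuity requires the same specific discharge q through every layer.
Σ(b_i/K_i) = 8.54/20.9 + 7.29/329 + 5.23/0.0579 = 90.76 d.
q = Δh / Σ(b_i/K_i) = 6.47 / 90.76 = 0.07129 m/day.
In each layer the seepage velocity is v_i = q/n_i, so the layer transit time is t_i = b_i·n_i / q:
  layer 1 (coarse sand): t_1 = 8.54 × 0.26 / 0.07129 = 31.15 d
  layer 2 (clean gravel): t_2 = 7.29 × 0.22 / 0.07129 = 22.50 d
  layer 3 (fractured sandstone): t_3 = 5.23 × 0.17 / 0.07129 = 12.47 d
Total t = Σ t_i = 66.12 days.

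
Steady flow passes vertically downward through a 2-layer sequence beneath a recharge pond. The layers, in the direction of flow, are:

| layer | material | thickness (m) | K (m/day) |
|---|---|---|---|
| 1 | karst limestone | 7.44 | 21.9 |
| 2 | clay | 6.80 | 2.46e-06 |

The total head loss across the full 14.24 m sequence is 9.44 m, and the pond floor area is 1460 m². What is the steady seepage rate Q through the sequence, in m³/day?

0.00499

Flow is perpendicular to layering, so the layers act in series and the equivalent K is the thickness-weighted harmonic mean.
Total thickness L = 7.44 + 6.80 = 14.24 m.
Σ(b_i/K_i) = 7.44/21.9 + 6.80/2.46e-06 = 2.764e+06 d.
K_eq = L / Σ(b_i/K_i) = 14.24 / 2.764e+06 = 5.152e-06 m/day.
Q = K_eq · A · (Δh/L) = 5.152e-06 × 1460 × (9.44/14.24) = 0.004986 m³/day.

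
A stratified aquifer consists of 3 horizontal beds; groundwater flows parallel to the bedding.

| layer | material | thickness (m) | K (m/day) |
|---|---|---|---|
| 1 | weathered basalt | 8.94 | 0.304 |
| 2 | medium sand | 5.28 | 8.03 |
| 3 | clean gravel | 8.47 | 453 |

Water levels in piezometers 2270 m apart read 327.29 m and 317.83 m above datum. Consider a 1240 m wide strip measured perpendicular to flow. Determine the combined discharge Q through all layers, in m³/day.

20100

Flow is parallel to layering, so each bed carries its own Darcy discharge and the transmissivities add.
Σ(K_i·b_i) = 0.304×8.94 + 8.03×5.28 + 453×8.47 = 3882 m²/day.
Hydraulic gradient i = (327.29 − 317.83) / 2270 = 9.46 / 2270 = 0.004167.
Q = Σ(K_i·b_i) · W · i = 3882 × 1240 × 0.004167 = 20061 m³/day.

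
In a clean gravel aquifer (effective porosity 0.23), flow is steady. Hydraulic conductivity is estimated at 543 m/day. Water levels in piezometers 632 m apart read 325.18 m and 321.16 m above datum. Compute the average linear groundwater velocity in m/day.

15.0

Hydraulic gradient i = (325.18 − 321.16) / 632 = 4.02 / 632 = 0.006361.
Darcy flux q = K · i = 543.0 × 0.006361 = 3.454 m/day.
Seepage velocity v = q / n_e = 3.454 / 0.23 = 15.02 m/day.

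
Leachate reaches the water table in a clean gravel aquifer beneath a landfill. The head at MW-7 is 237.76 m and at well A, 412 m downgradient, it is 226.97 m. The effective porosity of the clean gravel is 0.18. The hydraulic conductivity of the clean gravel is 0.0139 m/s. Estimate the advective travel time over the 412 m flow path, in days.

Convert K: 0.0139 m/s × 86400 = 1201 m/day.
Hydraulic gradient i = (237.76 − 226.97) / 412 = 10.79 / 412 = 0.02619.
Darcy flux q = K · i = 1201 × 0.02619 = 31.45 m/day.
Seepage velocity v = q / n_e = 31.45 / 0.18 = 174.7 m/day.
Travel time t = L / v = 412 / 174.7 = 2.358 days.

2.36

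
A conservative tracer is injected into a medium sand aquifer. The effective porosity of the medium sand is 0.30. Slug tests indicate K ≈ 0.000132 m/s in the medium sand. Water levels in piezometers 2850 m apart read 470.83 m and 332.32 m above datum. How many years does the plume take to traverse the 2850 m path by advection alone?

4.22

Convert K: 0.000132 m/s × 86400 = 11.40 m/day.
Hydraulic gradient i = (470.83 − 332.32) / 2850 = 138.51 / 2850 = 0.04860.
Darcy flux q = K · i = 11.40 × 0.04860 = 0.5543 m/day.
Seepage velocity v = q / n_e = 0.5543 / 0.30 = 1.848 m/day.
Travel time t = L / v = 2850 / 1.848 = 1543 days = 4.223 years.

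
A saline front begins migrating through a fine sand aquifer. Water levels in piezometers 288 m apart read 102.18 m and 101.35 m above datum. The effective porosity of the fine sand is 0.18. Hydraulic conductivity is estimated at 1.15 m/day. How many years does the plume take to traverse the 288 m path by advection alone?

Hydraulic gradient i = (102.18 − 101.35) / 288 = 0.83 / 288 = 0.002882.
Darcy flux q = K · i = 1.150 × 0.002882 = 0.003314 m/day.
Seepage velocity v = q / n_e = 0.003314 / 0.18 = 0.01841 m/day.
Travel time t = L / v = 288 / 0.01841 = 15642 days = 42.82 years.

42.8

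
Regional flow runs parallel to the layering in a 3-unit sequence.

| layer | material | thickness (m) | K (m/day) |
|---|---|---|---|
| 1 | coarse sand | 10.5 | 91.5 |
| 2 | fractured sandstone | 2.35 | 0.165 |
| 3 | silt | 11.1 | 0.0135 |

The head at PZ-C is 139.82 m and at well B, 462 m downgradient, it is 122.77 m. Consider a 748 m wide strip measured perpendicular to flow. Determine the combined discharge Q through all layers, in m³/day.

26500

Flow is parallel to layering, so each bed carries its own Darcy discharge and the transmissivities add.
Σ(K_i·b_i) = 91.5×10.5 + 0.165×2.35 + 0.0135×11.1 = 961.3 m²/day.
Hydraulic gradient i = (139.82 − 122.77) / 462 = 17.05 / 462 = 0.03690.
Q = Σ(K_i·b_i) · W · i = 961.3 × 748 × 0.03690 = 26536 m³/day.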